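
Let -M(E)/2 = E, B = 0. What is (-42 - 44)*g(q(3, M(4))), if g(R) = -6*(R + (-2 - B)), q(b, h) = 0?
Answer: -1032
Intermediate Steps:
M(E) = -2*E
g(R) = 12 - 6*R (g(R) = -6*(R + (-2 - 1*0)) = -6*(R + (-2 + 0)) = -6*(R - 2) = -6*(-2 + R) = 12 - 6*R)
(-42 - 44)*g(q(3, M(4))) = (-42 - 44)*(12 - 6*0) = -86*(12 + 0) = -86*12 = -1032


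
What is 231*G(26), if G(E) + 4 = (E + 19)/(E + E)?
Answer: -37653/52 ≈ -724.10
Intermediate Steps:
G(E) = -4 + (19 + E)/(2*E) (G(E) = -4 + (E + 19)/(E + E) = -4 + (19 + E)/((2*E)) = -4 + (19 + E)*(1/(2*E)) = -4 + (19 + E)/(2*E))
231*G(26) = 231*((½)*(19 - 7*26)/26) = 231*((½)*(1/26)*(19 - 182)) = 231*((½)*(1/26)*(-163)) = 231*(-163/52) = -37653/52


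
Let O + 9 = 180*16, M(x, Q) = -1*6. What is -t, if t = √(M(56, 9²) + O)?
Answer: -√2865 ≈ -53.526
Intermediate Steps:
M(x, Q) = -6
O = 2871 (O = -9 + 180*16 = -9 + 2880 = 2871)
t = √2865 (t = √(-6 + 2871) = √2865 ≈ 53.526)
-t = -√2865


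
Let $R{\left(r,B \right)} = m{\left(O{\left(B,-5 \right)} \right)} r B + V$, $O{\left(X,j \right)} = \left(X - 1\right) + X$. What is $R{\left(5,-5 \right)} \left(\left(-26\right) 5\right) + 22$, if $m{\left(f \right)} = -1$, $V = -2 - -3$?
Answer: $-3358$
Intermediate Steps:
$O{\left(X,j \right)} = -1 + 2 X$ ($O{\left(X,j \right)} = \left(-1 + X\right) + X = -1 + 2 X$)
$V = 1$ ($V = -2 + 3 = 1$)
$R{\left(r,B \right)} = 1 - B r$ ($R{\left(r,B \right)} = - r B + 1 = - B r + 1 = 1 - B r$)
$R{\left(5,-5 \right)} \left(\left(-26\right) 5\right) + 22 = \left(1 - \left(-5\right) 5\right) \left(\left(-26\right) 5\right) + 22 = \left(1 + 25\right) \left(-130\right) + 22 = 26 \left(-130\right) + 22 = -3380 + 22 = -3358$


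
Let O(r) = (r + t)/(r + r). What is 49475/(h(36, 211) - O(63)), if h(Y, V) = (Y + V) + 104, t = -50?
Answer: 6233850/44213 ≈ 141.00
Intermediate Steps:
O(r) = (-50 + r)/(2*r) (O(r) = (r - 50)/(r + r) = (-50 + r)/((2*r)) = (-50 + r)*(1/(2*r)) = (-50 + r)/(2*r))
h(Y, V) = 104 + V + Y (h(Y, V) = (V + Y) + 104 = 104 + V + Y)
49475/(h(36, 211) - O(63)) = 49475/((104 + 211 + 36) - (-50 + 63)/(2*63)) = 49475/(351 - 13/(2*63)) = 49475/(351 - 1*13/126) = 49475/(351 - 13/126) = 49475/(44213/126) = 49475*(126/44213) = 6233850/44213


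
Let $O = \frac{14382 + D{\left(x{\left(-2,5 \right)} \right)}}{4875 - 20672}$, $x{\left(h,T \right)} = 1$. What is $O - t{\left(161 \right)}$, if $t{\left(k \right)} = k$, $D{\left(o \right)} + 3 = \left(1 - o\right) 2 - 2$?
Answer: $- \frac{2557694}{15797} \approx -161.91$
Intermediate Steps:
$D{\left(o \right)} = -3 - 2 o$ ($D{\left(o \right)} = -3 + \left(\left(1 - o\right) 2 - 2\right) = -3 - 2 o$)
$O = - \frac{14377}{15797}$ ($O = \frac{14382 - 5}{4875 - 20672} = \frac{14382 - 5}{-15797} = \left(14382 - 5\right) \left(- \frac{1}{15797}\right) = 14377 \left(- \frac{1}{15797}\right) = - \frac{14377}{15797} \approx -0.91011$)
$O - t{\left(161 \right)} = - \frac{14377}{15797} - 161 = - \frac{2557694}{15797}$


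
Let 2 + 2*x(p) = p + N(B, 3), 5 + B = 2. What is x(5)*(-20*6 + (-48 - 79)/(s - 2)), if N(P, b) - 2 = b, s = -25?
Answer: -12452/27 ≈ -461.19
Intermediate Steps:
B = -3 (B = -5 + 2 = -3)
N(P, b) = 2 + b
x(p) = 3/2 + p/2 (x(p) = -1 + (p + (2 + 3))/2 = -1 + (p + 5)/2 = -1 + (5 + p)/2 = -1 + (5/2 + p/2) = 3/2 + p/2)
x(5)*(-20*6 + (-48 - 79)/(s - 2)) = (3/2 + (½)*5)*(-20*6 + (-48 - 79)/(-25 - 2)) = (3/2 + 5/2)*(-120 - 127/(-27)) = 4*(-120 - 127*(-1/27)) = 4*(-120 + 127/27) = 4*(-3113/27) = -12452/27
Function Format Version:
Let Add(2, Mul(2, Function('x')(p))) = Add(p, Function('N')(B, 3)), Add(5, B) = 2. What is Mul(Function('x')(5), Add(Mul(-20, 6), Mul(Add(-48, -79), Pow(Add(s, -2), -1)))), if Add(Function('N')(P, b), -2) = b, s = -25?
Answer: Rational(-12452, 27) ≈ -461.19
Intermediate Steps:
B = -3 (B = Add(-5, 2) = -3)
Function('N')(P, b) = Add(2, b)
Function('x')(p) = Add(Rational(3, 2), Mul(Rational(1, 2), p)) (Function('x')(p) = Add(-1, Mul(Rational(1, 2), Add(p, Add(2, 3)))) = Add(-1, Mul(Rational(1, 2), Add(p, 5))) = Add(-1, Mul(Rational(1, 2), Add(5, p))) = Add(-1, Add(Rational(5, 2), Mul(Rational(1, 2), p))) = Add(Rational(3, 2), Mul(Rational(1, 2), p)))
Mul(Function('x')(5), Add(Mul(-20, 6), Mul(Add(-48, -79), Pow(Add(s, -2), -1)))) = Mul(Add(Rational(3, 2), Mul(Rational(1, 2), 5)), Add(Mul(-20, 6), Mul(Add(-48, -79), Pow(Add(-25, -2), -1)))) = Mul(Add(Rational(3, 2), Rational(5, 2)), Add(-120, Mul(-127, Pow(-27, -1)))) = Mul(4, Add(-120, Mul(-127, Rational(-1, 27)))) = Mul(4, Add(-120, Rational(127, 27))) = Mul(4, Rational(-3113, 27)) = Rational(-12452, 27)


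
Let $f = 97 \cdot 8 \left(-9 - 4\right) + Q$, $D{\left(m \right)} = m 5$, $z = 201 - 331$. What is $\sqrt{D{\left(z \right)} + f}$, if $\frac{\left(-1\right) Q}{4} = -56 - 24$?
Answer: $i \sqrt{10418} \approx 102.07 i$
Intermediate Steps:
$Q = 320$ ($Q = - 4 \left(-56 - 24\right) = \left(-4\right) \left(-80\right) = 320$)
$z = -130$ ($z = 201 - 331 = -130$)
$D{\left(m \right)} = 5 m$
$f = -9768$ ($f = 97 \cdot 8 \left(-9 - 4\right) + 320 = 97 \cdot 8 \left(-13\right) + 320 = 97 \left(-104\right) + 320 = -10088 + 320 = -9768$)
$\sqrt{D{\left(z \right)} + f} = \sqrt{5 \left(-130\right) - 9768} = \sqrt{-650 - 9768} = \sqrt{-10418} = i \sqrt{10418}$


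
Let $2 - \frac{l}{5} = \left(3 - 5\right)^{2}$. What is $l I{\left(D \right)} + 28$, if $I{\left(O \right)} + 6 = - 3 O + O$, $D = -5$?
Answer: $-12$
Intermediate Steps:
$I{\left(O \right)} = -6 - 2 O$ ($I{\left(O \right)} = -6 + \left(- 3 O + O\right) = -6 - 2 O$)
$l = -10$ ($l = 10 - 5 \left(3 - 5\right)^{2} = 10 - 5 \left(-2\right)^{2} = 10 - 20 = -10$)
$l I{\left(D \right)} + 28 = - 10 \left(-6 - -10\right) + 28 = - 10 \left(-6 + 10\right) + 28 = \left(-10\right) 4 + 28 = -40 + 28 = -12$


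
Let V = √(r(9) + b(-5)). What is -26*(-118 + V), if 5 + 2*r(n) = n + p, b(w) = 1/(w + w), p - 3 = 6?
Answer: 3068 - 104*√10/5 ≈ 3002.2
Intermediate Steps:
p = 9 (p = 3 + 6 = 9)
b(w) = 1/(2*w)
r(n) = 2 + n/2 (r(n) = -5/2 + (n + 9)/2 = -5/2 + (9 + n)/2 = -5/2 + (9/2 + n/2) = 2 + n/2)
V = 4*√10/5 (V = √((2 + (½)*9) + (½)/(-5)) = √((2 + 9/2) + (½)*(-⅕)) = √(13/2 - ⅒) = √(32/5) = 4*√10/5 ≈ 2.5298)
-26*(-118 + V) = -26*(-118 + 4*√10/5) = 3068 - 104*√10/5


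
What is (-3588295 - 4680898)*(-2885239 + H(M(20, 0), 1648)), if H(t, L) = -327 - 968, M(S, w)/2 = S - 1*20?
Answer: 23869306747062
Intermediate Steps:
M(S, w) = -40 + 2*S (M(S, w) = 2*(S - 1*20) = 2*(S - 20) = 2*(-20 + S) = -40 + 2*S)
H(t, L) = -1295
(-3588295 - 4680898)*(-2885239 + H(M(20, 0), 1648)) = (-3588295 - 4680898)*(-2885239 - 1295) = -8269193*(-2886534) = 23869306747062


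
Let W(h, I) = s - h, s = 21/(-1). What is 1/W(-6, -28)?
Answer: -1/15 ≈ -0.066667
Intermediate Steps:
s = -21 (s = 21*(-1) = -21)
W(h, I) = -21 - h
1/W(-6, -28) = 1/(-21 - 1*(-6)) = 1/(-21 + 6) = 1/(-15) = -1/15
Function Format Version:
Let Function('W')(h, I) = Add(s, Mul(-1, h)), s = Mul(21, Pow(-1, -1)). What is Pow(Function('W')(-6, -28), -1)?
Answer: Rational(-1, 15) ≈ -0.066667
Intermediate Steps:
s = -21 (s = Mul(21, -1) = -21)
Function('W')(h, I) = Add(-21, Mul(-1, h))
Pow(Function('W')(-6, -28), -1) = Pow(Add(-21, Mul(-1, -6)), -1) = Pow(Add(-21, 6), -1) = Pow(-15, -1) = Rational(-1, 15)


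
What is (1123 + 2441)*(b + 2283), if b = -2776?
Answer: -1757052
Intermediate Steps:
(1123 + 2441)*(b + 2283) = (1123 + 2441)*(-2776 + 2283) = 3564*(-493) = -1757052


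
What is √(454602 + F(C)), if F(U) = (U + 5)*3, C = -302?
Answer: √453711 ≈ 673.58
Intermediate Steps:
F(U) = 15 + 3*U (F(U) = (5 + U)*3 = 15 + 3*U)
√(454602 + F(C)) = √(454602 + (15 + 3*(-302))) = √(454602 + (15 - 906)) = √(454602 - 891) = √453711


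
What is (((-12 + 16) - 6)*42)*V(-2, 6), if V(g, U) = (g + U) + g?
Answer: -168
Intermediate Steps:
V(g, U) = U + 2*g (V(g, U) = (U + g) + g = U + 2*g)
(((-12 + 16) - 6)*42)*V(-2, 6) = (((-12 + 16) - 6)*42)*(6 + 2*(-2)) = ((4 - 6)*42)*(6 - 4) = -2*42*2 = -84*2 = -168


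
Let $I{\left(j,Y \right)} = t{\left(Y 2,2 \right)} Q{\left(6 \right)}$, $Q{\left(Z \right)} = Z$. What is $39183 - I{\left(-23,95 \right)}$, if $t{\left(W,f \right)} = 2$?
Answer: $39171$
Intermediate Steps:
$I{\left(j,Y \right)} = 12$ ($I{\left(j,Y \right)} = 2 \cdot 6 = 12$)
$39183 - I{\left(-23,95 \right)} = 39183 - 12 = 39171$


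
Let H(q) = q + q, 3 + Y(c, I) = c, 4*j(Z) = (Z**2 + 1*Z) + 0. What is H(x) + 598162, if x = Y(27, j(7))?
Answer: 598210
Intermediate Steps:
j(Z) = Z/4 + Z**2/4 (j(Z) = ((Z**2 + 1*Z) + 0)/4 = ((Z**2 + Z) + 0)/4 = ((Z + Z**2) + 0)/4 = (Z + Z**2)/4 = Z/4 + Z**2/4)
Y(c, I) = -3 + c
x = 24 (x = -3 + 27 = 24)
H(q) = 2*q
H(x) + 598162 = 2*24 + 598162 = 48 + 598162 = 598210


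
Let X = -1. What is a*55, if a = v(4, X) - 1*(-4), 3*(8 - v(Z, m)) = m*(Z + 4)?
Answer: 2420/3 ≈ 806.67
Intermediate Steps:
v(Z, m) = 8 - m*(4 + Z)/3 (v(Z, m) = 8 - m*(Z + 4)/3 = 8 - m*(4 + Z)/3)
a = 44/3 (a = (8 - 4/3*(-1) - ⅓*4*(-1)) - 1*(-4) = (8 + 4/3 + 4/3) + 4 = 32/3 + 4 = 44/3 ≈ 14.667)
a*55 = (44/3)*55 = 2420/3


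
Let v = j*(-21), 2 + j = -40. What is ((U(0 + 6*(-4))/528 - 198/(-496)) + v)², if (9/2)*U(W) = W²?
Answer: 52179515684521/66977856 ≈ 7.7906e+5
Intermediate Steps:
j = -42 (j = -2 - 40 = -42)
U(W) = 2*W²/9
v = 882 (v = -42*(-21) = 882)
((U(0 + 6*(-4))/528 - 198/(-496)) + v)² = (((2*(0 + 6*(-4))²/9)/528 - 198/(-496)) + 882)² = (((2*(0 - 24)²/9)*(1/528) - 198*(-1/496)) + 882)² = ((((2/9)*(-24)²)*(1/528) + 99/248) + 882)² = ((((2/9)*576)*(1/528) + 99/248) + 882)² = ((128*(1/528) + 99/248) + 882)² = ((8/33 + 99/248) + 882)² = (5251/8184 + 882)² = (7223539/8184)² = 52179515684521/66977856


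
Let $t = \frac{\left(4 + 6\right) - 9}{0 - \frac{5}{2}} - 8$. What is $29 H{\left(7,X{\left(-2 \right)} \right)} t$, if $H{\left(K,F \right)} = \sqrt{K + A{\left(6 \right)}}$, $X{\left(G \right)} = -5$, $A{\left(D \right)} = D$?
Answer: $- \frac{1218 \sqrt{13}}{5} \approx -878.31$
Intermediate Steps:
$H{\left(K,F \right)} = \sqrt{6 + K}$ ($H{\left(K,F \right)} = \sqrt{K + 6} = \sqrt{6 + K}$)
$t = - \frac{42}{5}$ ($t = \frac{10 - 9}{0 - \frac{5}{2}} - 8 = 1 \frac{1}{0 - \frac{5}{2}} - 8 = 1 \frac{1}{- \frac{5}{2}} - 8 = 1 \left(- \frac{2}{5}\right) - 8 = - \frac{2}{5} - 8 = - \frac{42}{5} \approx -8.4$)
$29 H{\left(7,X{\left(-2 \right)} \right)} t = 29 \sqrt{6 + 7} \left(- \frac{42}{5}\right) = 29 \sqrt{13} \left(- \frac{42}{5}\right) = - \frac{1218 \sqrt{13}}{5}$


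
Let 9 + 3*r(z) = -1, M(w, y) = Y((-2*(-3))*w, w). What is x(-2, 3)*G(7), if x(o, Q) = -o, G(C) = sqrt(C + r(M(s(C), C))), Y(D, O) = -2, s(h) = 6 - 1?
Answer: 2*sqrt(33)/3 ≈ 3.8297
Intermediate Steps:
s(h) = 5
M(w, y) = -2
r(z) = -10/3 (r(z) = -3 + (1/3)*(-1) = -3 - 1/3 = -10/3)
G(C) = sqrt(-10/3 + C) (G(C) = sqrt(C - 10/3) = sqrt(-10/3 + C))
x(-2, 3)*G(7) = (-1*(-2))*(sqrt(-30 + 9*7)/3) = 2*(sqrt(-30 + 63)/3) = 2*(sqrt(33)/3) = 2*sqrt(33)/3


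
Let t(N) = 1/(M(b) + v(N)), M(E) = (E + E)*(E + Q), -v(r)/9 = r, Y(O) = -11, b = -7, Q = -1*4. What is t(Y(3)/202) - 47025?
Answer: -1467508973/31207 ≈ -47025.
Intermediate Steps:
Q = -4
v(r) = -9*r
M(E) = 2*E*(-4 + E) (M(E) = (E + E)*(E - 4) = (2*E)*(-4 + E) = 2*E*(-4 + E))
t(N) = 1/(154 - 9*N) (t(N) = 1/(2*(-7)*(-4 - 7) - 9*N) = 1/(2*(-7)*(-11) - 9*N) = 1/(154 - 9*N))
t(Y(3)/202) - 47025 = -1/(-154 + 9*(-11/202)) - 47025 = -1/(-154 - 99/202) - 47025 = -1/(-31207/202) - 47025 = -1*(-202/31207) - 47025 = 202/31207 - 47025 = -1467508973/31207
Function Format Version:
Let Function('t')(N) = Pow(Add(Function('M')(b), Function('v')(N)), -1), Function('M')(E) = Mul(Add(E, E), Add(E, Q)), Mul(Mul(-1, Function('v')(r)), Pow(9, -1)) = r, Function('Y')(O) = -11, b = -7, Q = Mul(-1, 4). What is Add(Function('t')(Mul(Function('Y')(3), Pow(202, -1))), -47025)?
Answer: Rational(-1467508973, 31207) ≈ -47025.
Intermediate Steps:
Q = -4
Function('v')(r) = Mul(-9, r)
Function('M')(E) = Mul(2, E, Add(-4, E)) (Function('M')(E) = Mul(Add(E, E), Add(E, -4)) = Mul(Mul(2, E), Add(-4, E)) = Mul(2, E, Add(-4, E)))
Function('t')(N) = Pow(Add(154, Mul(-9, N)), -1) (Function('t')(N) = Pow(Add(Mul(2, -7, Add(-4, -7)), Mul(-9, N)), -1) = Pow(Add(Mul(2, -7, -11), Mul(-9, N)), -1) = Pow(Add(154, Mul(-9, N)), -1))
Add(Function('t')(Mul(Function('Y')(3), Pow(202, -1))), -47025) = Add(Mul(-1, Pow(Add(-154, Mul(9, Mul(-11, Pow(202, -1)))), -1)), -47025) = Add(Mul(-1, Pow(Add(-154, Mul(9, Mul(-11, Rational(1, 202)))), -1)), -47025) = Add(Mul(-1, Pow(Add(-154, Mul(9, Rational(-11, 202))), -1)), -47025) = Add(Mul(-1, Pow(Add(-154, Rational(-99, 202)), -1)), -47025) = Add(Mul(-1, Pow(Rational(-31207, 202), -1)), -47025) = Add(Mul(-1, Rational(-202, 31207)), -47025) = Add(Rational(202, 31207), -47025) = Rational(-1467508973, 31207)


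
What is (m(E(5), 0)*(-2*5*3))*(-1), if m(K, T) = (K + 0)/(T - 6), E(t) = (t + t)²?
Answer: -500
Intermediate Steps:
E(t) = 4*t² (E(t) = (2*t)² = 4*t²)
m(K, T) = K/(-6 + T)
(m(E(5), 0)*(-2*5*3))*(-1) = (((4*5²)/(-6 + 0))*(-2*5*3))*(-1) = (((4*25)/(-6))*(-10*3))*(-1) = ((100*(-⅙))*(-30))*(-1) = -50/3*(-30)*(-1) = 500*(-1) = -500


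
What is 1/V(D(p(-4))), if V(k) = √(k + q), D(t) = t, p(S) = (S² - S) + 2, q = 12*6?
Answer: √94/94 ≈ 0.10314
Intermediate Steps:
q = 72
p(S) = 2 + S² - S
V(k) = √(72 + k) (V(k) = √(k + 72) = √(72 + k))
1/V(D(p(-4))) = 1/(√(72 + (2 + (-4)² - 1*(-4)))) = 1/(√(72 + (2 + 16 + 4))) = 1/(√(72 + 22)) = 1/(√94) = √94/94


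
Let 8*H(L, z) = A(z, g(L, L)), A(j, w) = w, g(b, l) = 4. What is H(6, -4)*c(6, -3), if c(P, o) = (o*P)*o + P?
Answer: 30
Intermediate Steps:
c(P, o) = P + P*o² (c(P, o) = (P*o)*o + P = P*o² + P = P + P*o²)
H(L, z) = ½ (H(L, z) = (⅛)*4 = ½)
H(6, -4)*c(6, -3) = (6*(1 + (-3)²))/2 = (6*(1 + 9))/2 = (6*10)/2 = (½)*60 = 30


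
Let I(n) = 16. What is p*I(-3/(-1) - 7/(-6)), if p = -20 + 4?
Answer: -256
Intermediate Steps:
p = -16
p*I(-3/(-1) - 7/(-6)) = -16*16 = -256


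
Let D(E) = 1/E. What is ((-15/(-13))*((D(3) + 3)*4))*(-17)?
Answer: -3400/13 ≈ -261.54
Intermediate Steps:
((-15/(-13))*((D(3) + 3)*4))*(-17) = ((-15/(-13))*((1/3 + 3)*4))*(-17) = ((-15*(-1/13))*((⅓ + 3)*4))*(-17) = (15*((10/3)*4)/13)*(-17) = ((15/13)*(40/3))*(-17) = (200/13)*(-17) = -3400/13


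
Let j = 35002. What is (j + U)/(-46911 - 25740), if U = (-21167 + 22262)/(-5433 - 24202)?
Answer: -207456635/430602477 ≈ -0.48178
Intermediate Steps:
U = -219/5927 (U = 1095/(-29635) = 1095*(-1/29635) = -219/5927 ≈ -0.036950)
(j + U)/(-46911 - 25740) = (35002 - 219/5927)/(-46911 - 25740) = (207456635/5927)/(-72651) = (207456635/5927)*(-1/72651) = -207456635/430602477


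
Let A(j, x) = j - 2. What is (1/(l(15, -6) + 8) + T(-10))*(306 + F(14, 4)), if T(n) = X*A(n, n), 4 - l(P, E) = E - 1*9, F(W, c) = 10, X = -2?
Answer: 205084/27 ≈ 7595.7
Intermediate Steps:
A(j, x) = -2 + j
l(P, E) = 13 - E (l(P, E) = 4 - (E - 1*9) = 4 - (E - 9) = 4 - (-9 + E) = 4 + (9 - E) = 13 - E)
T(n) = 4 - 2*n (T(n) = -2*(-2 + n) = 4 - 2*n)
(1/(l(15, -6) + 8) + T(-10))*(306 + F(14, 4)) = (1/((13 - 1*(-6)) + 8) + (4 - 2*(-10)))*(306 + 10) = (1/((13 + 6) + 8) + (4 + 20))*316 = (1/(19 + 8) + 24)*316 = (1/27 + 24)*316 = (649/27)*316 = 205084/27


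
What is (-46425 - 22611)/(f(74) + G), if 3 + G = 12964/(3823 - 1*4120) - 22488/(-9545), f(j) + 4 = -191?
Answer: 97853870070/339182857 ≈ 288.50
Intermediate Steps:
f(j) = -195 (f(j) = -4 - 191 = -195)
G = -125567039/2834865 (G = -3 + (12964/(3823 - 1*4120) - 22488/(-9545)) = -3 + (12964/(3823 - 4120) - 22488*(-1/9545)) = -3 + (12964/(-297) + 22488/9545) = -3 + (12964*(-1/297) + 22488/9545) = -3 + (-12964/297 + 22488/9545) = -3 - 117062444/2834865 = -125567039/2834865 ≈ -44.294)
(-46425 - 22611)/(f(74) + G) = (-46425 - 22611)/(-195 - 125567039/2834865) = -69036/(-678365714/2834865) = -69036*(-2834865/678365714) = 97853870070/339182857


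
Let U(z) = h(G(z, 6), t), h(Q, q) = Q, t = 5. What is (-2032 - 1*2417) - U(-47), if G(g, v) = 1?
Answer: -4450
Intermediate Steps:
U(z) = 1
(-2032 - 1*2417) - U(-47) = (-2032 - 1*2417) - 1*1 = (-2032 - 2417) - 1 = -4449 - 1 = -4450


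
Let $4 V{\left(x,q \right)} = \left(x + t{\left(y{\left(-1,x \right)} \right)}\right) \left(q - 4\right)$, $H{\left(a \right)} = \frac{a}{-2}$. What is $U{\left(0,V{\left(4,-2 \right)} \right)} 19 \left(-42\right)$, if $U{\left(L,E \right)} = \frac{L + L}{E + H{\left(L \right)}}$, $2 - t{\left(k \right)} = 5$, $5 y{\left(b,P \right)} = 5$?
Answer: $0$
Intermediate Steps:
$y{\left(b,P \right)} = 1$ ($y{\left(b,P \right)} = \frac{1}{5} \cdot 5 = 1$)
$H{\left(a \right)} = - \frac{a}{2}$ ($H{\left(a \right)} = a \left(- \frac{1}{2}\right) = - \frac{a}{2}$)
$t{\left(k \right)} = -3$ ($t{\left(k \right)} = 2 - 5 = -3$)
$V{\left(x,q \right)} = \frac{\left(-4 + q\right) \left(-3 + x\right)}{4}$ ($V{\left(x,q \right)} = \frac{\left(x - 3\right) \left(q - 4\right)}{4} = \frac{\left(-3 + x\right) \left(-4 + q\right)}{4} = \frac{\left(-4 + q\right) \left(-3 + x\right)}{4}$)
$U{\left(L,E \right)} = \frac{2 L}{E - \frac{L}{2}}$ ($U{\left(L,E \right)} = \frac{L + L}{E - \frac{L}{2}} = \frac{2 L}{E - \frac{L}{2}}$)
$U{\left(0,V{\left(4,-2 \right)} \right)} 19 \left(-42\right) = 4 \cdot 0 \frac{1}{\left(-1\right) 0 + 2 \left(3 - 4 - - \frac{3}{2} + \frac{1}{4} \left(-2\right) 4\right)} 19 \left(-42\right) = 4 \cdot 0 \frac{1}{0 + 2 \left(3 - 4 + \frac{3}{2} - 2\right)} 19 \left(-42\right) = 4 \cdot 0 \frac{1}{0 + 2 \left(- \frac{3}{2}\right)} 19 \left(-42\right) = 4 \cdot 0 \frac{1}{0 - 3} \cdot 19 \left(-42\right) = 4 \cdot 0 \frac{1}{-3} \cdot 19 \left(-42\right) = 4 \cdot 0 \left(- \frac{1}{3}\right) 19 \left(-42\right) = 0 \cdot 19 \left(-42\right) = 0 \left(-42\right) = 0$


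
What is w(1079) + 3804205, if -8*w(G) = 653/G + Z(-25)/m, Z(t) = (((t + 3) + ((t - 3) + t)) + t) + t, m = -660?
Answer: 4334602364749/1139424 ≈ 3.8042e+6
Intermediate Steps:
Z(t) = 5*t (Z(t) = (((3 + t) + ((-3 + t) + t)) + t) + t = (((3 + t) + (-3 + 2*t)) + t) + t = (3*t + t) + t = 4*t + t = 5*t)
w(G) = -25/1056 - 653/(8*G) (w(G) = -(653/G + (5*(-25))/(-660))/8 = -(653/G - 125*(-1/660))/8 = -(653/G + 25/132)/8 = -(25/132 + 653/G)/8 = -25/1056 - 653/(8*G))
w(1079) + 3804205 = (1/1056)*(-86196 - 25*1079)/1079 + 3804205 = (1/1056)*(1/1079)*(-86196 - 26975) + 3804205 = (1/1056)*(1/1079)*(-113171) + 3804205 = -113171/1139424 + 3804205 = 4334602364749/1139424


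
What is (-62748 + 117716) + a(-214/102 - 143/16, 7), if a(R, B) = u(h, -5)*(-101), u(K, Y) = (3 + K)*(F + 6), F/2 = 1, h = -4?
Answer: 55776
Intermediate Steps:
F = 2 (F = 2*1 = 2)
u(K, Y) = 24 + 8*K (u(K, Y) = (3 + K)*(2 + 6) = (3 + K)*8 = 24 + 8*K)
a(R, B) = 808 (a(R, B) = (24 + 8*(-4))*(-101) = (24 - 32)*(-101) = -8*(-101) = 808)
(-62748 + 117716) + a(-214/102 - 143/16, 7) = (-62748 + 117716) + 808 = 54968 + 808 = 55776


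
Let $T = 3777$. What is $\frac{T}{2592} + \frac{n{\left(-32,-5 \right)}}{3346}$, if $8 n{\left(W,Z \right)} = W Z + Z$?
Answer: $\frac{2114677}{1445472} \approx 1.463$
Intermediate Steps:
$n{\left(W,Z \right)} = \frac{Z}{8} + \frac{W Z}{8}$ ($n{\left(W,Z \right)} = \frac{W Z + Z}{8} = \frac{Z + W Z}{8} = \frac{Z}{8} + \frac{W Z}{8}$)
$\frac{T}{2592} + \frac{n{\left(-32,-5 \right)}}{3346} = \frac{3777}{2592} + \frac{\frac{1}{8} \left(-5\right) \left(1 - 32\right)}{3346} = 3777 \cdot \frac{1}{2592} + \frac{1}{8} \left(-5\right) \left(-31\right) \frac{1}{3346} = \frac{1259}{864} + \frac{155}{8} \cdot \frac{1}{3346} = \frac{1259}{864} + \frac{155}{26768} = \frac{2114677}{1445472}$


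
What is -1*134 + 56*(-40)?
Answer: -2374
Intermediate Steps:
-1*134 + 56*(-40) = -134 - 2240 = -2374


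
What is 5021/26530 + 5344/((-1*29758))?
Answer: 3819299/394739870 ≈ 0.0096755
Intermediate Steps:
5021/26530 + 5344/((-1*29758)) = 5021*(1/26530) + 5344/(-29758) = 5021/26530 + 5344*(-1/29758) = 5021/26530 - 2672/14879 = 3819299/394739870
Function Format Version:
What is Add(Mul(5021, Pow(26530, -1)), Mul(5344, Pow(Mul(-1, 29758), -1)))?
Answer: Rational(3819299, 394739870) ≈ 0.0096755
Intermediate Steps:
Add(Mul(5021, Pow(26530, -1)), Mul(5344, Pow(Mul(-1, 29758), -1))) = Add(Mul(5021, Rational(1, 26530)), Mul(5344, Pow(-29758, -1))) = Add(Rational(5021, 26530), Mul(5344, Rational(-1, 29758))) = Add(Rational(5021, 26530), Rational(-2672, 14879)) = Rational(3819299, 394739870)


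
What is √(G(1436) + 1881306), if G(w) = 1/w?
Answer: √969858394703/718 ≈ 1371.6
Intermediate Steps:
√(G(1436) + 1881306) = √(1/1436 + 1881306) = √(2701555417/1436) = √969858394703/718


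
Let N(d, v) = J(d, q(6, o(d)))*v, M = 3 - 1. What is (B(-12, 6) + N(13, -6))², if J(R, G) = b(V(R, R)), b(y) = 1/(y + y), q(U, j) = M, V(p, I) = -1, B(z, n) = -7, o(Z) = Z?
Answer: 16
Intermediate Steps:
M = 2
q(U, j) = 2
b(y) = 1/(2*y)
J(R, G) = -½ (J(R, G) = (½)/(-1) = (½)*(-1) = -½)
N(d, v) = -v/2
(B(-12, 6) + N(13, -6))² = (-7 - ½*(-6))² = (-7 + 3)² = (-4)² = 16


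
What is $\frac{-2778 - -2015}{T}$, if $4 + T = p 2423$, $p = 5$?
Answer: $- \frac{763}{12111} \approx -0.063001$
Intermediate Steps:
$T = 12111$ ($T = -4 + 5 \cdot 2423 = -4 + 12115 = 12111$)
$\frac{-2778 - -2015}{T} = \frac{-2778 - -2015}{12111} = \left(-2778 + 2015\right) \frac{1}{12111} = \left(-763\right) \frac{1}{12111} = - \frac{763}{12111}$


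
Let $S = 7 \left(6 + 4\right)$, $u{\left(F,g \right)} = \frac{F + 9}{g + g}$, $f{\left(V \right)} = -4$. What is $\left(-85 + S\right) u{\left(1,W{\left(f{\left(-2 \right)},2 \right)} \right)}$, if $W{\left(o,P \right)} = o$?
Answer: $\frac{75}{4} \approx 18.75$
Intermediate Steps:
$u{\left(F,g \right)} = \frac{9 + F}{2 g}$
$S = 70$ ($S = 7 \cdot 10 = 70$)
$\left(-85 + S\right) u{\left(1,W{\left(f{\left(-2 \right)},2 \right)} \right)} = \left(-85 + 70\right) \frac{9 + 1}{2 \left(-4\right)} = - 15 \cdot \frac{1}{2} \left(- \frac{1}{4}\right) 10 = \left(-15\right) \left(- \frac{5}{4}\right) = \frac{75}{4}$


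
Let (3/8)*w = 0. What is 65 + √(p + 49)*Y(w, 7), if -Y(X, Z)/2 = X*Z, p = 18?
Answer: 65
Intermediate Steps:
w = 0 (w = (8/3)*0 = 0)
Y(X, Z) = -2*X*Z
65 + √(p + 49)*Y(w, 7) = 65 + √(18 + 49)*(-2*0*7) = 65 + √67*0 = 65 + 0 = 65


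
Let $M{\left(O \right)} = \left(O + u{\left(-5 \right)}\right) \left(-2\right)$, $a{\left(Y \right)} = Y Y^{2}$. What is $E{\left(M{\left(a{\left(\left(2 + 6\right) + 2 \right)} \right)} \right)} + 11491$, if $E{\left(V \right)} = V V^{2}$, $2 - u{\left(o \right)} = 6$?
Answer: $-7904371997$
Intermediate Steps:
$u{\left(o \right)} = -4$ ($u{\left(o \right)} = 2 - 6 = -4$)
$a{\left(Y \right)} = Y^{3}$
$M{\left(O \right)} = 8 - 2 O$ ($M{\left(O \right)} = \left(O - 4\right) \left(-2\right) = \left(-4 + O\right) \left(-2\right) = 8 - 2 O$)
$E{\left(V \right)} = V^{3}$
$E{\left(M{\left(a{\left(\left(2 + 6\right) + 2 \right)} \right)} \right)} + 11491 = \left(8 - 2 \left(\left(2 + 6\right) + 2\right)^{3}\right)^{3} + 11491 = \left(8 - 2 \left(8 + 2\right)^{3}\right)^{3} + 11491 = \left(8 - 2 \cdot 10^{3}\right)^{3} + 11491 = \left(8 - 2000\right)^{3} + 11491 = \left(-1992\right)^{3} + 11491 = -7904383488 + 11491 = -7904371997$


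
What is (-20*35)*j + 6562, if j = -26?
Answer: 24762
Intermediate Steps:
(-20*35)*j + 6562 = -20*35*(-26) + 6562 = -700*(-26) + 6562 = 18200 + 6562 = 24762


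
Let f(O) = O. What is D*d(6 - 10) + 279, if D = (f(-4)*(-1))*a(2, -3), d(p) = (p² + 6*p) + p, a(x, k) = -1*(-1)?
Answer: 231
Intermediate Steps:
a(x, k) = 1
d(p) = p² + 7*p
D = 4 (D = -4*(-1)*1 = 4*1 = 4)
D*d(6 - 10) + 279 = 4*((6 - 10)*(7 + (6 - 10))) + 279 = 4*(-4*(7 - 4)) + 279 = 4*(-4*3) + 279 = 4*(-12) + 279 = -48 + 279 = 231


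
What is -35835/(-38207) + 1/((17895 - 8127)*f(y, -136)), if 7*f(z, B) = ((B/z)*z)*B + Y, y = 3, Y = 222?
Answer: 935997050927/997952779824 ≈ 0.93792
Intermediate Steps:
f(z, B) = 222/7 + B²/7 (f(z, B) = (((B/z)*z)*B + 222)/7 = (B*B + 222)/7 = (B² + 222)/7 = (222 + B²)/7 = 222/7 + B²/7)
-35835/(-38207) + 1/((17895 - 8127)*f(y, -136)) = -35835/(-38207) + 1/((17895 - 8127)*(222/7 + (⅐)*(-136)²)) = -35835*(-1/38207) + 1/(9768*(222/7 + (⅐)*18496)) = 35835/38207 + 1/(9768*(222/7 + 18496/7)) = 35835/38207 + (1/9768)/2674 = 35835/38207 + (1/9768)*(1/2674) = 35835/38207 + 1/26119632 = 935997050927/997952779824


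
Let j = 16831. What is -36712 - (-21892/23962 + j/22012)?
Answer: -9681861250523/263725772 ≈ -36712.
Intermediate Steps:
-36712 - (-21892/23962 + j/22012) = -36712 - (-21892/23962 + 16831/22012) = -36712 - (-21892*1/23962 + 16831*(1/22012)) = -36712 - (-10946/11981 + 16831/22012) = -36712 - 1*(-39291141/263725772) = -36712 + 39291141/263725772 = -9681861250523/263725772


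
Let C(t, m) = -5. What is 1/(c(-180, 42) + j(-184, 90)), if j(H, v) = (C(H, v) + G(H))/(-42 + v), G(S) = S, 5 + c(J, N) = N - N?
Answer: -16/143 ≈ -0.11189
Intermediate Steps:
c(J, N) = -5 (c(J, N) = -5 + (N - N) = -5 + 0 = -5)
j(H, v) = (-5 + H)/(-42 + v)
1/(c(-180, 42) + j(-184, 90)) = 1/(-5 + (-5 - 184)/(-42 + 90)) = 1/(-5 - 189/48) = 1/(-5 + (1/48)*(-189)) = 1/(-5 - 63/16) = 1/(-143/16) = -16/143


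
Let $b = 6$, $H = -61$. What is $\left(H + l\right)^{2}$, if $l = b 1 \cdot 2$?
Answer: $2401$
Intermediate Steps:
$l = 12$ ($l = 6 \cdot 1 \cdot 2 = 6 \cdot 2 = 12$)
$\left(H + l\right)^{2} = \left(-61 + 12\right)^{2} = \left(-49\right)^{2} = 2401$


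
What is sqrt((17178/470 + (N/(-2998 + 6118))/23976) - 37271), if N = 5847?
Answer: I*sqrt(394598842933182862)/3255408 ≈ 192.96*I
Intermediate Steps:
sqrt((17178/470 + (N/(-2998 + 6118))/23976) - 37271) = sqrt((17178/470 + (5847/(-2998 + 6118))/23976) - 37271) = sqrt((17178*(1/470) + (5847/3120)*(1/23976)) - 37271) = sqrt((8589/235 + (5847*(1/3120))*(1/23976)) - 37271) = sqrt((8589/235 + (1949/1040)*(1/23976)) - 37271) = sqrt((8589/235 + 1949/24935040) - 37271) = sqrt(8566700663/234389376 - 37271) = sqrt(-8727359732233/234389376) = I*sqrt(394598842933182862)/3255408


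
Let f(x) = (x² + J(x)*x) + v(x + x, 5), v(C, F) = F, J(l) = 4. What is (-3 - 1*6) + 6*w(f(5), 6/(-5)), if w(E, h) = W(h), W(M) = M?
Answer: -81/5 ≈ -16.200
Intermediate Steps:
f(x) = 5 + x² + 4*x (f(x) = (x² + 4*x) + 5 = 5 + x² + 4*x)
w(E, h) = h
(-3 - 1*6) + 6*w(f(5), 6/(-5)) = (-3 - 1*6) + 6*(6/(-5)) = (-3 - 6) + 6*(6*(-⅕)) = -9 + 6*(-6/5) = -9 - 36/5 = -81/5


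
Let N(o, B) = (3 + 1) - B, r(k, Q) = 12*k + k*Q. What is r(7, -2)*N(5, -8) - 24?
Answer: 816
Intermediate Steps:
r(k, Q) = 12*k + Q*k
N(o, B) = 4 - B
r(7, -2)*N(5, -8) - 24 = (7*(12 - 2))*(4 - 1*(-8)) - 24 = (7*10)*(4 + 8) - 24 = 70*12 - 24 = 840 - 24 = 816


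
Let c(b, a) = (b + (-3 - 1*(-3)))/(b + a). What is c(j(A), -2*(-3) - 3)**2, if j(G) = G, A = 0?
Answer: 0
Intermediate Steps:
c(b, a) = b/(a + b) (c(b, a) = (b + (-3 + 3))/(a + b) = (b + 0)/(a + b) = b/(a + b))
c(j(A), -2*(-3) - 3)**2 = (0/((-2*(-3) - 3) + 0))**2 = (0/((6 - 3) + 0))**2 = (0/(3 + 0))**2 = (0/3)**2 = (0*(1/3))**2 = 0**2 = 0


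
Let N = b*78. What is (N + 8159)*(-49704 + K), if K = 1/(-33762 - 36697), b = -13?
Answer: -25022462608865/70459 ≈ -3.5513e+8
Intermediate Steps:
N = -1014 (N = -13*78 = -1014)
K = -1/70459 (K = 1/(-70459) = -1/70459 ≈ -1.4193e-5)
(N + 8159)*(-49704 + K) = (-1014 + 8159)*(-49704 - 1/70459) = 7145*(-3502094137/70459) = -25022462608865/70459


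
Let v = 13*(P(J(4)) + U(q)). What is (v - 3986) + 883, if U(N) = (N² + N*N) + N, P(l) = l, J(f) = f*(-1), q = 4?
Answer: -2687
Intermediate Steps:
J(f) = -f
U(N) = N + 2*N² (U(N) = (N² + N²) + N = 2*N² + N = N + 2*N²)
v = 416 (v = 13*(-1*4 + 4*(1 + 2*4)) = 13*(-4 + 4*(1 + 8)) = 13*(-4 + 4*9) = 13*(-4 + 36) = 13*32 = 416)
(v - 3986) + 883 = (416 - 3986) + 883 = -3570 + 883 = -2687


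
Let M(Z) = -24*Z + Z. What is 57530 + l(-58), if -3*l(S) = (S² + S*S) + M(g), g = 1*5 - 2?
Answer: 165931/3 ≈ 55310.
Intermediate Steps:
g = 3 (g = 5 - 2 = 3)
M(Z) = -23*Z
l(S) = 23 - 2*S²/3 (l(S) = -((S² + S*S) - 23*3)/3 = -((S² + S²) - 69)/3 = -(2*S² - 69)/3 = -(-69 + 2*S²)/3 = 23 - 2*S²/3)
57530 + l(-58) = 57530 + (23 - ⅔*(-58)²) = 57530 + (23 - ⅔*3364) = 57530 + (23 - 6728/3) = 57530 - 6659/3 = 165931/3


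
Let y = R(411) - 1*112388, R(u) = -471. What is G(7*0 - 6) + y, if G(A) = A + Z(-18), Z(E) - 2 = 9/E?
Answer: -225727/2 ≈ -1.1286e+5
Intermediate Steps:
Z(E) = 2 + 9/E
G(A) = 3/2 + A (G(A) = A + (2 + 9/(-18)) = A + (2 + 9*(-1/18)) = A + (2 - ½) = A + 3/2 = 3/2 + A)
y = -112859 (y = -471 - 1*112388 = -471 - 112388 = -112859)
G(7*0 - 6) + y = (3/2 + (7*0 - 6)) - 112859 = (3/2 + (0 - 6)) - 112859 = (3/2 - 6) - 112859 = -9/2 - 112859 = -225727/2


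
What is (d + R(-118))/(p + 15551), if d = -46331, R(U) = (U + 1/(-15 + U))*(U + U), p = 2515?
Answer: -2458003/2402778 ≈ -1.0230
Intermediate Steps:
R(U) = 2*U*(U + 1/(-15 + U)) (R(U) = (U + 1/(-15 + U))*(2*U) = 2*U*(U + 1/(-15 + U)))
(d + R(-118))/(p + 15551) = (-46331 + 2*(-118)*(1 + (-118)**2 - 15*(-118))/(-15 - 118))/(2515 + 15551) = (-46331 + 2*(-118)*(1 + 13924 + 1770)/(-133))/18066 = (-46331 + 2*(-118)*(-1/133)*15695)*(1/18066) = (-46331 + 3704020/133)*(1/18066) = -2458003/133*1/18066 = -2458003/2402778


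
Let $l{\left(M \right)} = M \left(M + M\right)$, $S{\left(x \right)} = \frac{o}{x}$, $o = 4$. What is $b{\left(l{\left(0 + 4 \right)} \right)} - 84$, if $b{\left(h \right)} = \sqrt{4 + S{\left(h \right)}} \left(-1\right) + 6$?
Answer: $-78 - \frac{\sqrt{66}}{4} \approx -80.031$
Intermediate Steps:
$S{\left(x \right)} = \frac{4}{x}$
$l{\left(M \right)} = 2 M^{2}$ ($l{\left(M \right)} = M 2 M = 2 M^{2}$)
$b{\left(h \right)} = 6 - \sqrt{4 + \frac{4}{h}}$ ($b{\left(h \right)} = \sqrt{4 + \frac{4}{h}} \left(-1\right) + 6 = - \sqrt{4 + \frac{4}{h}} + 6 = 6 - \sqrt{4 + \frac{4}{h}}$)
$b{\left(l{\left(0 + 4 \right)} \right)} - 84 = \left(6 - 2 \sqrt{\frac{1 + 2 \left(0 + 4\right)^{2}}{2 \left(0 + 4\right)^{2}}}\right) - 84 = \left(6 - 2 \sqrt{\frac{1 + 2 \cdot 4^{2}}{2 \cdot 4^{2}}}\right) - 84 = \left(6 - 2 \sqrt{\frac{1 + 2 \cdot 16}{2 \cdot 16}}\right) - 84 = \left(6 - 2 \sqrt{\frac{1 + 32}{32}}\right) - 84 = \left(6 - 2 \sqrt{\frac{1}{32} \cdot 33}\right) - 84 = \left(6 - 2 \sqrt{\frac{33}{32}}\right) - 84 = \left(6 - 2 \frac{\sqrt{66}}{8}\right) - 84 = \left(6 - \frac{\sqrt{66}}{4}\right) - 84 = -78 - \frac{\sqrt{66}}{4}$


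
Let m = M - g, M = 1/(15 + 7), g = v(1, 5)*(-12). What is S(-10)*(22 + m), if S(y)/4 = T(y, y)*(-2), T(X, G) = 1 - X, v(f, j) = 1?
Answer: -2996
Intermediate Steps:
g = -12 (g = 1*(-12) = -12)
M = 1/22 ≈ 0.045455
m = 265/22 (m = 1/22 - 1*(-12) = 1/22 + 12 = 265/22 ≈ 12.045)
S(y) = -8 + 8*y (S(y) = 4*((1 - y)*(-2)) = 4*(-2 + 2*y) = -8 + 8*y)
S(-10)*(22 + m) = (-8 + 8*(-10))*(22 + 265/22) = (-8 - 80)*(749/22) = -88*749/22 = -2996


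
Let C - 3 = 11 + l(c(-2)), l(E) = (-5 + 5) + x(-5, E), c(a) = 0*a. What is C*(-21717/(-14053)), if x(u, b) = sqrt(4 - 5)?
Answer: 304038/14053 + 21717*I/14053 ≈ 21.635 + 1.5454*I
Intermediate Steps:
c(a) = 0
x(u, b) = I (x(u, b) = sqrt(-1) = I)
l(E) = I (l(E) = (-5 + 5) + I = 0 + I = I)
C = 14 + I (C = 3 + (11 + I) = 14 + I ≈ 14.0 + 1.0*I)
C*(-21717/(-14053)) = (14 + I)*(-21717/(-14053)) = (14 + I)*(-21717*(-1/14053)) = (14 + I)*(21717/14053) = 304038/14053 + 21717*I/14053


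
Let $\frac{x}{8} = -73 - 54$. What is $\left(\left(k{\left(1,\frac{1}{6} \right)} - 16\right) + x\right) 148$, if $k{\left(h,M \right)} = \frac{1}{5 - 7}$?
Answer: $-152810$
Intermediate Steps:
$k{\left(h,M \right)} = - \frac{1}{2}$ ($k{\left(h,M \right)} = \frac{1}{-2} = - \frac{1}{2}$)
$x = -1016$ ($x = 8 \left(-73 - 54\right) = 8 \left(-127\right) = -1016$)
$\left(\left(k{\left(1,\frac{1}{6} \right)} - 16\right) + x\right) 148 = \left(\left(- \frac{1}{2} - 16\right) - 1016\right) 148 = \left(- \frac{33}{2} - 1016\right) 148 = \left(- \frac{2065}{2}\right) 148 = -152810$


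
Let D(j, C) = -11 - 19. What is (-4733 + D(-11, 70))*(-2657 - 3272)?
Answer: 28239827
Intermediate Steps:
D(j, C) = -30
(-4733 + D(-11, 70))*(-2657 - 3272) = (-4733 - 30)*(-2657 - 3272) = -4763*(-5929) = 28239827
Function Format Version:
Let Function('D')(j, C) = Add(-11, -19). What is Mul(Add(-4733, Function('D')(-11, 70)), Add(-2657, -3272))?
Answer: 28239827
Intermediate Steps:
Function('D')(j, C) = -30
Mul(Add(-4733, Function('D')(-11, 70)), Add(-2657, -3272)) = Mul(Add(-4733, -30), Add(-2657, -3272)) = Mul(-4763, -5929) = 28239827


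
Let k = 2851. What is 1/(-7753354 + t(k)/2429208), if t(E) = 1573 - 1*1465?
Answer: -67478/523180821209 ≈ -1.2898e-7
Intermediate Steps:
t(E) = 108 (t(E) = 1573 - 1465 = 108)
1/(-7753354 + t(k)/2429208) = 1/(-7753354 + 108/2429208) = 1/(-7753354 + 108*(1/2429208)) = 1/(-7753354 + 3/67478) = 1/(-523180821209/67478) = -67478/523180821209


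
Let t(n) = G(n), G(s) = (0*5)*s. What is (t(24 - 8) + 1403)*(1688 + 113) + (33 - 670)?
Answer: 2526166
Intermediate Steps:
G(s) = 0 (G(s) = 0*s = 0)
t(n) = 0
(t(24 - 8) + 1403)*(1688 + 113) + (33 - 670) = (0 + 1403)*(1688 + 113) + (33 - 670) = 1403*1801 - 637 = 2526803 - 637 = 2526166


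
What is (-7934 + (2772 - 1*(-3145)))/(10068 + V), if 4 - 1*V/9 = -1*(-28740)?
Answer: 2017/248556 ≈ 0.0081149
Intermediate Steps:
V = -258624 (V = 36 - (-9)*(-28740) = 36 - 9*28740 = 36 - 258660 = -258624)
(-7934 + (2772 - 1*(-3145)))/(10068 + V) = (-7934 + (2772 - 1*(-3145)))/(10068 - 258624) = (-7934 + (2772 + 3145))/(-248556) = (-7934 + 5917)*(-1/248556) = -2017*(-1/248556) = 2017/248556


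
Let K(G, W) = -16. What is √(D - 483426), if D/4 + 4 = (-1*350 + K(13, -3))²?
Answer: √52382 ≈ 228.87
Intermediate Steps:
D = 535808 (D = -16 + 4*(-1*350 - 16)² = -16 + 4*(-350 - 16)² = -16 + 4*(-366)² = -16 + 4*133956 = -16 + 535824 = 535808)
√(D - 483426) = √(535808 - 483426) = √52382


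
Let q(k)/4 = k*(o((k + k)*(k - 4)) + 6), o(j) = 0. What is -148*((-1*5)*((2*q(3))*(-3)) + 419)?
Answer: -381692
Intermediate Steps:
q(k) = 24*k (q(k) = 4*(k*(0 + 6)) = 4*(k*6) = 4*(6*k) = 24*k)
-148*((-1*5)*((2*q(3))*(-3)) + 419) = -148*((-1*5)*((2*(24*3))*(-3)) + 419) = -148*(-5*2*72*(-3) + 419) = -148*(-720*(-3) + 419) = -148*(-5*(-432) + 419) = -148*(2160 + 419) = -148*2579 = -381692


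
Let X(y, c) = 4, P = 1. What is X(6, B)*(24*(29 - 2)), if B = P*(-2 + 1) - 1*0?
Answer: 2592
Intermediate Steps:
B = -1 (B = 1*(-2 + 1) - 1*0 = 1*(-1) + 0 = -1 + 0 = -1)
X(6, B)*(24*(29 - 2)) = 4*(24*(29 - 2)) = 4*(24*27) = 4*648 = 2592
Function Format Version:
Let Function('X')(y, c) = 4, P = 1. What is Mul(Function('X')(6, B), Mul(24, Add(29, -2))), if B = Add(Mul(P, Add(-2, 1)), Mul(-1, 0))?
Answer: 2592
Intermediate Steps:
B = -1 (B = Add(Mul(1, Add(-2, 1)), Mul(-1, 0)) = Add(Mul(1, -1), 0) = Add(-1, 0) = -1)
Mul(Function('X')(6, B), Mul(24, Add(29, -2))) = Mul(4, Mul(24, Add(29, -2))) = Mul(4, Mul(24, 27)) = Mul(4, 648) = 2592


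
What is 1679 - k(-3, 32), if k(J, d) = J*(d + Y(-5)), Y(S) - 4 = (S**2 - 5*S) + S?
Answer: 1922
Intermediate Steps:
Y(S) = 4 + S**2 - 4*S (Y(S) = 4 + ((S**2 - 5*S) + S) = 4 + (S**2 - 4*S) = 4 + S**2 - 4*S)
k(J, d) = J*(49 + d) (k(J, d) = J*(d + (4 + (-5)**2 - 4*(-5))) = J*(d + (4 + 25 + 20)) = J*(d + 49) = J*(49 + d))
1679 - k(-3, 32) = 1679 - (-3)*(49 + 32) = 1679 - (-3)*81 = 1679 - 1*(-243) = 1679 + 243 = 1922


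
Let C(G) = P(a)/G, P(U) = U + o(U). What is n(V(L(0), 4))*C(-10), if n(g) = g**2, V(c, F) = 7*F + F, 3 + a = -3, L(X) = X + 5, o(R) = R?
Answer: 6144/5 ≈ 1228.8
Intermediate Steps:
L(X) = 5 + X
a = -6 (a = -3 - 3 = -6)
P(U) = 2*U (P(U) = U + U = 2*U)
V(c, F) = 8*F
C(G) = -12/G (C(G) = (2*(-6))/G = -12/G)
n(V(L(0), 4))*C(-10) = (8*4)**2*(-12/(-10)) = 32**2*(-12*(-1/10)) = 1024*(6/5) = 6144/5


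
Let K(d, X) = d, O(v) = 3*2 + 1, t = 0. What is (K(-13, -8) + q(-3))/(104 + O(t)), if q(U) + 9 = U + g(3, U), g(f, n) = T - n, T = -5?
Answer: -9/37 ≈ -0.24324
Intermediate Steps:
O(v) = 7 (O(v) = 6 + 1 = 7)
g(f, n) = -5 - n
q(U) = -14 (q(U) = -9 + (U + (-5 - U)) = -9 - 5 = -14)
(K(-13, -8) + q(-3))/(104 + O(t)) = (-13 - 14)/(104 + 7) = -27/111 = -27*1/111 = -9/37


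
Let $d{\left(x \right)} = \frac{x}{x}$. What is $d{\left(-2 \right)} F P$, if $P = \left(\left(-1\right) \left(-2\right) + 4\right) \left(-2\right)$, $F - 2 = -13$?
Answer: $132$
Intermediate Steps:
$F = -11$ ($F = 2 - 13 = -11$)
$d{\left(x \right)} = 1$
$P = -12$ ($P = \left(2 + 4\right) \left(-2\right) = 6 \left(-2\right) = -12$)
$d{\left(-2 \right)} F P = 1 \left(-11\right) \left(-12\right) = \left(-11\right) \left(-12\right) = 132$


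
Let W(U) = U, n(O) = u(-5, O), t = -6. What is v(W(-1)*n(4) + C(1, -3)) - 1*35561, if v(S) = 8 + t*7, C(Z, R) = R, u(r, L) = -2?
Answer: -35595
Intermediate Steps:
n(O) = -2
v(S) = -34 (v(S) = 8 - 6*7 = 8 - 42 = -34)
v(W(-1)*n(4) + C(1, -3)) - 1*35561 = -34 - 1*35561 = -34 - 35561 = -35595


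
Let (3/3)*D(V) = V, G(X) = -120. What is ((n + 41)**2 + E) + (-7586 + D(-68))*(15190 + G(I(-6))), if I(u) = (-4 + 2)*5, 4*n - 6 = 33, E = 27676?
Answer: -1845048455/16 ≈ -1.1532e+8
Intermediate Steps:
n = 39/4 (n = 3/2 + (1/4)*33 = 3/2 + 33/4 = 39/4 ≈ 9.7500)
I(u) = -10 (I(u) = -2*5 = -10)
D(V) = V
((n + 41)**2 + E) + (-7586 + D(-68))*(15190 + G(I(-6))) = ((39/4 + 41)**2 + 27676) + (-7586 - 68)*(15190 - 120) = ((203/4)**2 + 27676) - 7654*15070 = (41209/16 + 27676) - 115345780 = 484025/16 - 115345780 = -1845048455/16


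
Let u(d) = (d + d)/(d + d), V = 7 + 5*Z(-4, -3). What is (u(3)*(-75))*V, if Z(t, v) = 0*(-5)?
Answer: -525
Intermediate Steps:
Z(t, v) = 0
V = 7 (V = 7 + 5*0 = 7 + 0 = 7)
u(d) = 1 (u(d) = (2*d)/((2*d)) = (2*d)*(1/(2*d)) = 1)
(u(3)*(-75))*V = (1*(-75))*7 = -75*7 = -525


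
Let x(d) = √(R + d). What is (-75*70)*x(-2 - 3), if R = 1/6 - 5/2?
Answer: -1750*I*√66 ≈ -14217.0*I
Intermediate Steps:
R = -7/3 (R = 1*(⅙) - 5*½ = ⅙ - 5/2 = -7/3 ≈ -2.3333)
x(d) = √(-7/3 + d)
(-75*70)*x(-2 - 3) = (-75*70)*(√(-21 + 9*(-2 - 3))/3) = -1750*√(-21 + 9*(-5)) = -1750*√(-21 - 45) = -1750*√(-66) = -1750*I*√66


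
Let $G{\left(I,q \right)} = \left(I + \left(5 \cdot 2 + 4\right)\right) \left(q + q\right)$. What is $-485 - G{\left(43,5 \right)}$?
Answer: $-1055$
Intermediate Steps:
$G{\left(I,q \right)} = 2 q \left(14 + I\right)$ ($G{\left(I,q \right)} = \left(I + \left(10 + 4\right)\right) 2 q = \left(I + 14\right) 2 q = \left(14 + I\right) 2 q = 2 q \left(14 + I\right)$)
$-485 - G{\left(43,5 \right)} = -485 - 2 \cdot 5 \left(14 + 43\right) = -485 - 2 \cdot 5 \cdot 57 = -485 - 570 = -1055$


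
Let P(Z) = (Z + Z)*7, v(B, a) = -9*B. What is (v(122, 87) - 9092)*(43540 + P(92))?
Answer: -456797320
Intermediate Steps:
P(Z) = 14*Z (P(Z) = (2*Z)*7 = 14*Z)
(v(122, 87) - 9092)*(43540 + P(92)) = (-9*122 - 9092)*(43540 + 14*92) = (-1098 - 9092)*(43540 + 1288) = -10190*44828 = -456797320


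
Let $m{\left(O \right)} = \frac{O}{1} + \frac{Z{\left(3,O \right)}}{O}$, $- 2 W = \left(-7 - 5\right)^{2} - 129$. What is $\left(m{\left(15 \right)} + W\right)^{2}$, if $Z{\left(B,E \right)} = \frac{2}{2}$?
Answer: $\frac{51529}{900} \approx 57.254$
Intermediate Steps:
$Z{\left(B,E \right)} = 1$ ($Z{\left(B,E \right)} = 2 \cdot \frac{1}{2} = 1$)
$W = - \frac{15}{2}$ ($W = - \frac{\left(-7 - 5\right)^{2} - 129}{2} = - \frac{\left(-12\right)^{2} - 129}{2} = - \frac{144 - 129}{2} = \left(- \frac{1}{2}\right) 15 = - \frac{15}{2} \approx -7.5$)
$m{\left(O \right)} = O + \frac{1}{O}$ ($m{\left(O \right)} = \frac{O}{1} + 1 \frac{1}{O} = O 1 + \frac{1}{O} = O + \frac{1}{O}$)
$\left(m{\left(15 \right)} + W\right)^{2} = \left(\left(15 + \frac{1}{15}\right) - \frac{15}{2}\right)^{2} = \left(\frac{226}{15} - \frac{15}{2}\right)^{2} = \left(\frac{227}{30}\right)^{2} = \frac{51529}{900}$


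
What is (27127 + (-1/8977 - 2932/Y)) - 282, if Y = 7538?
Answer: 908268968434/33834313 ≈ 26845.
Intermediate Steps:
(27127 + (-1/8977 - 2932/Y)) - 282 = (27127 + (-1/8977 - 2932/7538)) - 282 = (27127 + (-1*1/8977 - 2932*1/7538)) - 282 = (27127 + (-1/8977 - 1466/3769)) - 282 = (27127 - 13164051/33834313) - 282 = 917810244700/33834313 - 282 = 908268968434/33834313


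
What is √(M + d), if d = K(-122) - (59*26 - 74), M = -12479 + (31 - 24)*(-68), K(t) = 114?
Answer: 3*I*√1589 ≈ 119.59*I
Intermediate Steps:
M = -12955 (M = -12479 + 7*(-68) = -12479 - 476 = -12955)
d = -1346 (d = 114 - (59*26 - 74) = 114 - (1534 - 74) = 114 - 1*1460 = 114 - 1460 = -1346)
√(M + d) = √(-12955 - 1346) = √(-14301) = 3*I*√1589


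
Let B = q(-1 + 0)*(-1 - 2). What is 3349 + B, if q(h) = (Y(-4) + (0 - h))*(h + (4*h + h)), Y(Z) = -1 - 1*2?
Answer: 3313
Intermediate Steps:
Y(Z) = -3 (Y(Z) = -1 - 2 = -3)
q(h) = 6*h*(-3 - h) (q(h) = (-3 + (0 - h))*(h + (4*h + h)) = (-3 - h)*(h + 5*h) = (-3 - h)*(6*h) = 6*h*(-3 - h))
B = -36 (B = (-6*(-1 + 0)*(3 + (-1 + 0)))*(-1 - 2) = -6*(-1)*(3 - 1)*(-3) = -6*(-1)*2*(-3) = 12*(-3) = -36)
3349 + B = 3349 - 36 = 3313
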